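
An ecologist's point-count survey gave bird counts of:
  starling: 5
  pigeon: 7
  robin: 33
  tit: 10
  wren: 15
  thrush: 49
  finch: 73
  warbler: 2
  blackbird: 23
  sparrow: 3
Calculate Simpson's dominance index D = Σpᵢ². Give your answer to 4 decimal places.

0.2017

Total N = 5+7+33+10+15+49+73+2+23+3 = 220, so the proportions are 0.022727, 0.031818, 0.15, 0.045455, 0.068182, 0.222727, 0.331818, 0.009091, 0.104545, 0.013636 (working shown to 6 dp, full precision carried).
D = 0.022727² + 0.031818² + 0.15² + 0.045455² + 0.068182² + 0.222727² + 0.331818² + 0.009091² + 0.104545² + 0.013636² = 0.000517 + 0.001012 + 0.022500 + 0.002066 + 0.004649 + 0.049607 + 0.110103 + 0.000083 + 0.010930 + 0.000186 = 0.201653.
To 4 decimal places, D = 0.2017.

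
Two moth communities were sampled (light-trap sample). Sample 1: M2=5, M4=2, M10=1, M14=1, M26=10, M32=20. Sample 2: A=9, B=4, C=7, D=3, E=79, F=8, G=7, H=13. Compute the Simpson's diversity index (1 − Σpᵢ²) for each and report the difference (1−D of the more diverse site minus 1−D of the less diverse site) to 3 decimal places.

Sample 1: N=39, proportions 0.12821, 0.05128, 0.02564, 0.02564, 0.25641, 0.51282, giving 1−D = 0.65089 (working shown to 5 dp, full precision carried).
Sample 2: N=130, proportions 0.06923, 0.03077, 0.05385, 0.02308, 0.60769, 0.06154, 0.05385, 0.1, giving 1−D = 0.60485.
Difference = |0.65089 − 0.60485| = 0.04604, i.e. 0.046 to 3 decimal places.

0.046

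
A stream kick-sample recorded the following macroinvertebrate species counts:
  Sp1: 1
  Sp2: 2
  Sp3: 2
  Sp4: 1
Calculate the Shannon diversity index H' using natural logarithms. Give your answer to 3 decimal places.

Total N = 1+2+2+1 = 6, so the proportions are 0.16667, 0.33333, 0.33333, 0.16667 (working shown to 5 dp, full precision carried).
Each pᵢ ln pᵢ term: 0.16667×(-1.79176)=-0.29863, 0.33333×(-1.09861)=-0.36620, 0.33333×(-1.09861)=-0.36620, 0.16667×(-1.79176)=-0.29863.
Sum = -1.32966, so H' = 1.330.

1.330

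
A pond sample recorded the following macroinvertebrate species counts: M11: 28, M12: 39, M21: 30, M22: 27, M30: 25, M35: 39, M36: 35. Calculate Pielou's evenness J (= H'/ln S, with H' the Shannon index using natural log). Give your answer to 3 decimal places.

Total N = 28+39+30+27+25+39+35 = 223, so the proportions are 0.12556, 0.17489, 0.13453, 0.12108, 0.11211, 0.17489, 0.15695 (working shown to 5 dp, full precision carried).
H' = −Σ pᵢ ln pᵢ = −((-0.26053) + (-0.30494) + (-0.26986) + (-0.25563) + (-0.24532) + (-0.30494) + (-0.29064)) = 1.93187.
With S = 7 species, ln S = 1.94591, so J = 1.93187/1.94591 = 0.99279, i.e. 0.993 to 3 decimal places.

0.993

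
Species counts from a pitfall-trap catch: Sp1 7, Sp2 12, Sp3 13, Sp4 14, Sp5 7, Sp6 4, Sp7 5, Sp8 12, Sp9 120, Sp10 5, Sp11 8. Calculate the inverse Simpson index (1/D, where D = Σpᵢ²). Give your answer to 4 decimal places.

Total N = 7+12+13+14+7+4+5+12+120+5+8 = 207, so the proportions are 0.0338164, 0.057971, 0.0628019, 0.0676329, 0.0338164, 0.0193237, 0.0241546, 0.057971, 0.5797101, 0.0241546, 0.0386473 (working shown to 7 dp, full precision carried).
D = 0.0338164² + 0.057971² + 0.0628019² + 0.0676329² + 0.0338164² + 0.0193237² + 0.0241546² + 0.057971² + 0.5797101² + 0.0241546² + 0.0386473² = 0.0011436 + 0.0033606 + 0.0039441 + 0.0045742 + 0.0011436 + 0.0003734 + 0.0005834 + 0.0033606 + 0.3360639 + 0.0005834 + 0.0014936 = 0.3566244.
So 1/D = 2.804070, i.e. 2.8041 to 4 decimal places.

2.8041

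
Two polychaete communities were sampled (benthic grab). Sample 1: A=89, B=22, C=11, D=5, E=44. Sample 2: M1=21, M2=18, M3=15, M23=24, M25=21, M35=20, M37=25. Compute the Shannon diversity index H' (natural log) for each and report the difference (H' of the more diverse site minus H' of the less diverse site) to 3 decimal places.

0.701

Sample 1: N=171, proportions 0.52047, 0.12865, 0.06433, 0.02924, 0.25731, giving H' = 1.23277 (working shown to 5 dp, full precision carried).
Sample 2: N=144, proportions 0.14583, 0.125, 0.10417, 0.16667, 0.14583, 0.13889, 0.17361, giving H' = 1.93386.
Difference = |1.23277 − 1.93386| = 0.70109, i.e. 0.701 to 3 decimal places.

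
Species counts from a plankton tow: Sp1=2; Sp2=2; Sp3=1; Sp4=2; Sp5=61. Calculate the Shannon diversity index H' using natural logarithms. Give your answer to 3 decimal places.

0.471

Total N = 2+2+1+2+61 = 68, so the proportions are 0.02941, 0.02941, 0.01471, 0.02941, 0.89706 (working shown to 5 dp, full precision carried).
Each pᵢ ln pᵢ term: 0.02941×(-3.52636)=-0.10372, 0.02941×(-3.52636)=-0.10372, 0.01471×(-4.21951)=-0.06205, 0.02941×(-3.52636)=-0.10372, 0.89706×(-0.10863)=-0.09745.
Sum = -0.47065, so H' = 0.471.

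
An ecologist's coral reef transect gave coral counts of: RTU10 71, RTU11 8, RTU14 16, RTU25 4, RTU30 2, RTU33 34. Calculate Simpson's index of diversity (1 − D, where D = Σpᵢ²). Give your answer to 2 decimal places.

0.64

Total N = 71+8+16+4+2+34 = 135, so the proportions are 0.5259, 0.0593, 0.1185, 0.0296, 0.0148, 0.2519 (working shown to 4 dp, full precision carried).
D = 0.5259² + 0.0593² + 0.1185² + 0.0296² + 0.0148² + 0.2519² = 0.2766 + 0.0035 + 0.0140 + 0.0009 + 0.0002 + 0.0634 = 0.3587.
So 1 − D = 0.6413, i.e. 0.64 to 2 decimal places.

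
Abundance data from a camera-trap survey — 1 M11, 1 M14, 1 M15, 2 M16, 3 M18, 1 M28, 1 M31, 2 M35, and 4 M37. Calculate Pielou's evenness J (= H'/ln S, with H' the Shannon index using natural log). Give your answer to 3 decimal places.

0.932

Total N = 1+1+1+2+3+1+1+2+4 = 16, so the proportions are 0.0625, 0.0625, 0.0625, 0.125, 0.1875, 0.0625, 0.0625, 0.125, 0.25 (working shown to 5 dp, full precision carried).
H' = −Σ pᵢ ln pᵢ = −((-0.17329) + (-0.17329) + (-0.17329) + (-0.25993) + (-0.31387) + (-0.17329) + (-0.17329) + (-0.25993) + (-0.34657)) = 2.04674.
With S = 9 species, ln S = 2.19722, so J = 2.04674/2.19722 = 0.93151, i.e. 0.932 to 3 decimal places.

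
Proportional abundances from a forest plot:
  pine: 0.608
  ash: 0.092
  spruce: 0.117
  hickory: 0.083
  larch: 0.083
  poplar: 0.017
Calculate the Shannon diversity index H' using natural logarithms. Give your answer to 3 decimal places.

1.255

Each pᵢ ln pᵢ term (working shown to 6 dp, full precision carried): 0.608×(-0.497580)=-0.302529, 0.092×(-2.385967)=-0.219509, 0.117×(-2.145581)=-0.251033, 0.083×(-2.488915)=-0.206580, 0.083×(-2.488915)=-0.206580, 0.017×(-4.074542)=-0.069267.
Sum = -1.255498, so H' = 1.255.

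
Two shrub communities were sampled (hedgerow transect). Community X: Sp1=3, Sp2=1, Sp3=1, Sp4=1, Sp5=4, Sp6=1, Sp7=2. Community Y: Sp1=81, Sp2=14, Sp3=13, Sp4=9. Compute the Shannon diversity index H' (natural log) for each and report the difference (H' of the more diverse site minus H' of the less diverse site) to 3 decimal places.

0.828

Community X: N=13, proportions 0.2307692, 0.0769231, 0.0769231, 0.0769231, 0.3076923, 0.0769231, 0.1538462, giving H' = 1.7782333 (working shown to 7 dp, full precision carried).
Community Y: N=117, proportions 0.6923077, 0.1196581, 0.1111111, 0.0769231, giving H' = 0.9500667.
Difference = |1.7782333 − 0.9500667| = 0.8281666, i.e. 0.828 to 3 decimal places.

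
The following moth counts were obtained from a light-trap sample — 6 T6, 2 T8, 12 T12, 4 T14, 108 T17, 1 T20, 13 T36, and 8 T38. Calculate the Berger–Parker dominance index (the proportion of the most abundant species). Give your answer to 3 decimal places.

0.701

Total N = 6+2+12+4+108+1+13+8 = 154, so the proportions are 0.03896, 0.01299, 0.07792, 0.02597, 0.7013, 0.00649, 0.08442, 0.05195 (working shown to 5 dp, full precision carried).
The largest proportion is 0.7013, i.e. d = 0.701 to 3 decimal places.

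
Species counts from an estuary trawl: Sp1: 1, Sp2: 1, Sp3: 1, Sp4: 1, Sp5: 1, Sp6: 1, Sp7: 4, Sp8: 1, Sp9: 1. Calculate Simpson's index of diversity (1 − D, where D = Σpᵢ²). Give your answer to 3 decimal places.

Total N = 1+1+1+1+1+1+4+1+1 = 12, so the proportions are 0.08333, 0.08333, 0.08333, 0.08333, 0.08333, 0.08333, 0.33333, 0.08333, 0.08333 (working shown to 5 dp, full precision carried).
D = 0.08333² + 0.08333² + 0.08333² + 0.08333² + 0.08333² + 0.08333² + 0.33333² + 0.08333² + 0.08333² = 0.00694 + 0.00694 + 0.00694 + 0.00694 + 0.00694 + 0.00694 + 0.11111 + 0.00694 + 0.00694 = 0.16667.
So 1 − D = 0.83333, i.e. 0.833 to 3 decimal places.

0.833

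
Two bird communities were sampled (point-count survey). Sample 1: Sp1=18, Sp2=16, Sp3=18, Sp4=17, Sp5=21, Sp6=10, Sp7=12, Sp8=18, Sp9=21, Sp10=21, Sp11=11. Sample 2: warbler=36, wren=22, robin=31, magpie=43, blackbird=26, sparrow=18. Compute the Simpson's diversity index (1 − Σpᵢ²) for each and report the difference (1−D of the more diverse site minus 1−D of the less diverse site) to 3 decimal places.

Sample 1: N=183, proportions 0.09836, 0.08743, 0.09836, 0.0929, 0.11475, 0.05464, 0.06557, 0.09836, 0.11475, 0.11475, 0.06011, giving 1−D = 0.90430 (working shown to 5 dp, full precision carried).
Sample 2: N=176, proportions 0.20455, 0.125, 0.17614, 0.24432, 0.14773, 0.10227, giving 1−D = 0.81954.
Difference = |0.90430 − 0.81954| = 0.08476, i.e. 0.085 to 3 decimal places.

0.085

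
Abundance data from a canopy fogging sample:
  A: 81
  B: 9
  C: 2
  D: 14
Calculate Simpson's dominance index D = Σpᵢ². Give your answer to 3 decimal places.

Total N = 81+9+2+14 = 106, so the proportions are 0.76415, 0.08491, 0.01887, 0.13208 (working shown to 5 dp, full precision carried).
D = 0.76415² + 0.08491² + 0.01887² + 0.13208² = 0.58393 + 0.00721 + 0.00036 + 0.01744 = 0.60894.
To 3 decimal places, D = 0.609.

0.609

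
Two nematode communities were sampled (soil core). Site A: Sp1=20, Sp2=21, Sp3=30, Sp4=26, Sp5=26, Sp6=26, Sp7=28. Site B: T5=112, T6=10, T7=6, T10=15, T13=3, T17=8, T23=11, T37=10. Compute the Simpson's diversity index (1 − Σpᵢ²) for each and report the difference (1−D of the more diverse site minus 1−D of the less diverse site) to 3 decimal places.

0.286

Site A: N=177, proportions 0.11299, 0.11864, 0.16949, 0.14689, 0.14689, 0.14689, 0.15819, giving 1−D = 0.85467 (working shown to 5 dp, full precision carried).
Site B: N=175, proportions 0.64, 0.05714, 0.03429, 0.08571, 0.01714, 0.04571, 0.06286, 0.05714, giving 1−D = 0.56901.
Difference = |0.85467 − 0.56901| = 0.28566, i.e. 0.286 to 3 decimal places.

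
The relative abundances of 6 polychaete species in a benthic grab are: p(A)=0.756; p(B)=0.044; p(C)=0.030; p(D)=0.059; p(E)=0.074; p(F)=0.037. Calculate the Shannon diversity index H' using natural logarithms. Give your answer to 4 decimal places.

0.9357

Each pᵢ ln pᵢ term (working shown to 6 dp, full precision carried): 0.756×(-0.279714)=-0.211464, 0.044×(-3.123566)=-0.137437, 0.03×(-3.506558)=-0.105197, 0.059×(-2.830218)=-0.166983, 0.074×(-2.603690)=-0.192673, 0.037×(-3.296837)=-0.121983.
Sum = -0.935736, so H' = 0.9357.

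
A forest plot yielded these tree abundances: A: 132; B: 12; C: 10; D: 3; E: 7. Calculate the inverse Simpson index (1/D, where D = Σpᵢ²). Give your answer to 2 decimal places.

Total N = 132+12+10+3+7 = 164, so the proportions are 0.80488, 0.07317, 0.06098, 0.01829, 0.04268 (working shown to 5 dp, full precision carried).
D = 0.80488² + 0.07317² + 0.06098² + 0.01829² + 0.04268² = 0.64783 + 0.00535 + 0.00372 + 0.00033 + 0.00182 = 0.65906.
So 1/D = 1.5173, i.e. 1.52 to 2 decimal places.

1.52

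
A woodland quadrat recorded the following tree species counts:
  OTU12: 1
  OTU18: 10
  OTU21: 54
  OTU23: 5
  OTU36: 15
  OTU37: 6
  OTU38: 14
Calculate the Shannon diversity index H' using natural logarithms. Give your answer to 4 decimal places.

1.4654

Total N = 1+10+54+5+15+6+14 = 105, so the proportions are 0.009524, 0.095238, 0.514286, 0.047619, 0.142857, 0.057143, 0.133333 (working shown to 6 dp, full precision carried).
Each pᵢ ln pᵢ term: 0.009524×(-4.653960)=-0.044323, 0.095238×(-2.351375)=-0.223941, 0.514286×(-0.664976)=-0.341988, 0.047619×(-3.044522)=-0.144977, 0.142857×(-1.945910)=-0.277987, 0.057143×(-2.862201)=-0.163554, 0.133333×(-2.014903)=-0.268654.
Sum = -1.465424, so H' = 1.4654.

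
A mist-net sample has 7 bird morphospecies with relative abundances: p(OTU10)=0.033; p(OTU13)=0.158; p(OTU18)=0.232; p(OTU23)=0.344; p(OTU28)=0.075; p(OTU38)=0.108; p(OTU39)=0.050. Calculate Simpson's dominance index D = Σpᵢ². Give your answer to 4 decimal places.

0.2180

D = 0.033² + 0.158² + 0.232² + 0.344² + 0.075² + 0.108² + 0.05² = 0.001089 + 0.024964 + 0.053824 + 0.118336 + 0.005625 + 0.011664 + 0.002500 = 0.218002 (working shown to 6 dp, full precision carried).
To 4 decimal places, D = 0.2180.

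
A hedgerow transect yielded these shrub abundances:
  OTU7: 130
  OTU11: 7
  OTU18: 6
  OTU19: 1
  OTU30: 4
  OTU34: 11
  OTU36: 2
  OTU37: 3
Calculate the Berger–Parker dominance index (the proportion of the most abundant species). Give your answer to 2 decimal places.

Total N = 130+7+6+1+4+11+2+3 = 164, so the proportions are 0.7927, 0.0427, 0.0366, 0.0061, 0.0244, 0.0671, 0.0122, 0.0183 (working shown to 4 dp, full precision carried).
The largest proportion is 0.7927, i.e. d = 0.79 to 2 decimal places.

0.79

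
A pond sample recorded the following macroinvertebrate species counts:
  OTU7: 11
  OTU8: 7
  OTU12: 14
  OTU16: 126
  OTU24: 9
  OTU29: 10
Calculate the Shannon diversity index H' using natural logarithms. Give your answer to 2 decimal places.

1.06

Total N = 11+7+14+126+9+10 = 177, so the proportions are 0.0621, 0.0395, 0.0791, 0.7119, 0.0508, 0.0565 (working shown to 4 dp, full precision carried).
Each pᵢ ln pᵢ term: 0.0621×(-2.7783)=-0.1727, 0.0395×(-3.2302)=-0.1277, 0.0791×(-2.5371)=-0.2007, 0.7119×(-0.3399)=-0.2419, 0.0508×(-2.9789)=-0.1515, 0.0565×(-2.8736)=-0.1623.
Sum = -1.0568, so H' = 1.06.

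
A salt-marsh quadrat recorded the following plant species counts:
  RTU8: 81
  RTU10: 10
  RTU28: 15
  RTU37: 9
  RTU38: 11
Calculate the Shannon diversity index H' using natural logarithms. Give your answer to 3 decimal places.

Total N = 81+10+15+9+11 = 126, so the proportions are 0.64286, 0.07937, 0.11905, 0.07143, 0.0873 (working shown to 5 dp, full precision carried).
Each pᵢ ln pᵢ term: 0.64286×(-0.44183)=-0.28404, 0.07937×(-2.53370)=-0.20109, 0.11905×(-2.12823)=-0.25336, 0.07143×(-2.63906)=-0.18850, 0.0873×(-2.43839)=-0.21288.
Sum = -1.13986, so H' = 1.140.

1.140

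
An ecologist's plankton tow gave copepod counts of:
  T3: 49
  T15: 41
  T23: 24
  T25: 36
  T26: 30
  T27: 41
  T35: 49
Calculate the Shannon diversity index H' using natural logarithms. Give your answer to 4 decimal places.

Total N = 49+41+24+36+30+41+49 = 270, so the proportions are 0.181481, 0.151852, 0.088889, 0.133333, 0.111111, 0.151852, 0.181481 (working shown to 6 dp, full precision carried).
Each pᵢ ln pᵢ term: 0.181481×(-1.706602)=-0.309717, 0.151852×(-1.884850)=-0.286218, 0.088889×(-2.420368)=-0.215144, 0.133333×(-2.014903)=-0.268654, 0.111111×(-2.197225)=-0.244136, 0.151852×(-1.884850)=-0.286218, 0.181481×(-1.706602)=-0.309717.
Sum = -1.919803, so H' = 1.9198.

1.9198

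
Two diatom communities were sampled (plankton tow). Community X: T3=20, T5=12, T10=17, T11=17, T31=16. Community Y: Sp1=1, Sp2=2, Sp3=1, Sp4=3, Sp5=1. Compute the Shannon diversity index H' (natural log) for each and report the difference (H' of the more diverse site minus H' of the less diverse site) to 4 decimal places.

0.1025

Community X: N=82, proportions 0.243902, 0.146341, 0.207317, 0.207317, 0.195122, giving H' = 1.596668 (working shown to 6 dp, full precision carried).
Community Y: N=8, proportions 0.125, 0.25, 0.125, 0.375, 0.125, giving H' = 1.494175.
Difference = |1.596668 − 1.494175| = 0.102493, i.e. 0.1025 to 4 decimal places.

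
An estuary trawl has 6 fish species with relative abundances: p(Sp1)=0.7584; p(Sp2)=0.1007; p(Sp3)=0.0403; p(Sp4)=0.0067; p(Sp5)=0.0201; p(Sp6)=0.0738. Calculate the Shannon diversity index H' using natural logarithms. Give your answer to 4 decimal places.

0.8747

Each pᵢ ln pᵢ term (working shown to 6 dp, full precision carried): 0.7584×(-0.276544)=-0.209731, 0.1007×(-2.295609)=-0.231168, 0.0403×(-3.211404)=-0.129420, 0.0067×(-5.005648)=-0.033538, 0.0201×(-3.907035)=-0.078531, 0.0738×(-2.606397)=-0.192352.
Sum = -0.874740, so H' = 0.8747.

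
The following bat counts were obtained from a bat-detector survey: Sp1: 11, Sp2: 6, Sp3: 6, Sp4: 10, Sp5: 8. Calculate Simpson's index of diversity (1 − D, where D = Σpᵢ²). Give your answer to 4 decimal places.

0.7876

Total N = 11+6+6+10+8 = 41, so the proportions are 0.268293, 0.146341, 0.146341, 0.243902, 0.195122 (working shown to 6 dp, full precision carried).
D = 0.268293² + 0.146341² + 0.146341² + 0.243902² + 0.195122² = 0.071981 + 0.021416 + 0.021416 + 0.059488 + 0.038073 = 0.212374.
So 1 − D = 0.787626, i.e. 0.7876 to 4 decimal places.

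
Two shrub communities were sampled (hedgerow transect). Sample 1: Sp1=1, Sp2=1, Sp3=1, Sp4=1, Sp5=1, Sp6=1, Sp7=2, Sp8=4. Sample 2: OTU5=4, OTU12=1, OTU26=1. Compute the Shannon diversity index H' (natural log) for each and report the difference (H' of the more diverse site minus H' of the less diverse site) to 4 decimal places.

1.0397

Sample 1: N=12, proportions 0.083333, 0.083333, 0.083333, 0.083333, 0.083333, 0.083333, 0.166667, 0.333333, giving H' = 1.907284 (working shown to 6 dp, full precision carried).
Sample 2: N=6, proportions 0.666667, 0.166667, 0.166667, giving H' = 0.867563.
Difference = |1.907284 − 0.867563| = 1.039721, i.e. 1.0397 to 4 decimal places.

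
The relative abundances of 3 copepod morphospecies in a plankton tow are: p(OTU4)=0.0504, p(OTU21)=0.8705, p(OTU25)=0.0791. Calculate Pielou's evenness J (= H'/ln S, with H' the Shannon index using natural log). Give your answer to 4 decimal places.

H' = −Σ pᵢ ln pᵢ = −((-0.150583) + (-0.120727) + (-0.200680)) = 0.471991 (working shown to 6 dp, full precision carried).
With S = 3 species, ln S = 1.098612, so J = 0.471991/1.098612 = 0.429625, i.e. 0.4296 to 4 decimal places.

0.4296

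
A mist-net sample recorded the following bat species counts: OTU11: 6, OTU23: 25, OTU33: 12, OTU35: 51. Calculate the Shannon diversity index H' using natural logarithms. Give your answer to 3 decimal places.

1.122

Total N = 6+25+12+51 = 94, so the proportions are 0.06383, 0.26596, 0.12766, 0.54255 (working shown to 5 dp, full precision carried).
Each pᵢ ln pᵢ term: 0.06383×(-2.75154)=-0.17563, 0.26596×(-1.32442)=-0.35224, 0.12766×(-2.05839)=-0.26277, 0.54255×(-0.61147)=-0.33175.
Sum = -1.12240, so H' = 1.122.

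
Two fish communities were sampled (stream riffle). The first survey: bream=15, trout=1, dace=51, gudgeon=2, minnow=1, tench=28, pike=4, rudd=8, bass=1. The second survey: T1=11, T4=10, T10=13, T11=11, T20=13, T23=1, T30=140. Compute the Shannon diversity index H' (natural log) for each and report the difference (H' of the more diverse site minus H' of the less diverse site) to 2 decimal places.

0.38

The first survey: N=111, proportions 0.1351, 0.009, 0.4595, 0.018, 0.009, 0.2523, 0.036, 0.0721, 0.009, giving H' = 1.4842 (working shown to 4 dp, full precision carried).
The second survey: N=199, proportions 0.0553, 0.0503, 0.0653, 0.0553, 0.0653, 0.005, 0.7035, giving H' = 1.1009.
Difference = |1.4842 − 1.1009| = 0.3833, i.e. 0.38 to 2 decimal places.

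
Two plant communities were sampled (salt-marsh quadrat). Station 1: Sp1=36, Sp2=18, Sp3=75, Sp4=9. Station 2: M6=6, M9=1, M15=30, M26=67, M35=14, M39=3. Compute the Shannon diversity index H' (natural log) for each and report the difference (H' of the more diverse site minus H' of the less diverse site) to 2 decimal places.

0.08

Station 1: N=138, proportions 0.2609, 0.1304, 0.5435, 0.0652, giving H' = 1.1257 (working shown to 4 dp, full precision carried).
Station 2: N=121, proportions 0.0496, 0.0083, 0.2479, 0.5537, 0.1157, 0.0248, giving H' = 1.2029.
Difference = |1.1257 − 1.2029| = 0.0772, i.e. 0.08 to 2 decimal places.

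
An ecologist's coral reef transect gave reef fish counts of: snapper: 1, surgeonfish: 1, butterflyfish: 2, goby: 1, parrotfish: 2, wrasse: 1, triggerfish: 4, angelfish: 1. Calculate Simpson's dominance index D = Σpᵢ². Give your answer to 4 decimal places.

Total N = 1+1+2+1+2+1+4+1 = 13, so the proportions are 0.076923, 0.076923, 0.153846, 0.076923, 0.153846, 0.076923, 0.307692, 0.076923 (working shown to 6 dp, full precision carried).
D = 0.076923² + 0.076923² + 0.153846² + 0.076923² + 0.153846² + 0.076923² + 0.307692² + 0.076923² = 0.005917 + 0.005917 + 0.023669 + 0.005917 + 0.023669 + 0.005917 + 0.094675 + 0.005917 = 0.171598.
To 4 decimal places, D = 0.1716.

0.1716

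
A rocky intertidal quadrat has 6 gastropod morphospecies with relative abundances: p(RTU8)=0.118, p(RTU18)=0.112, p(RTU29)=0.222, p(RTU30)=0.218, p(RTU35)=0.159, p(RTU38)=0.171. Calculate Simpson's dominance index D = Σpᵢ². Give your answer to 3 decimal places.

D = 0.118² + 0.112² + 0.222² + 0.218² + 0.159² + 0.171² = 0.01392 + 0.01254 + 0.04928 + 0.04752 + 0.02528 + 0.02924 = 0.17780 (working shown to 5 dp, full precision carried).
To 3 decimal places, D = 0.178.

0.178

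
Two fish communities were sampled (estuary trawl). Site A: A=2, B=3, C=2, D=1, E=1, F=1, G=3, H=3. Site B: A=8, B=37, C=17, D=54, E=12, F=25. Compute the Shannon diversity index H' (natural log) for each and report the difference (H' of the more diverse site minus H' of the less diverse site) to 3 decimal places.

Site A: N=16, proportions 0.125, 0.1875, 0.125, 0.0625, 0.0625, 0.0625, 0.1875, 0.1875, giving H' = 1.9813325 (working shown to 7 dp, full precision carried).
Site B: N=153, proportions 0.0522876, 0.2418301, 0.1111111, 0.3529412, 0.0784314, 0.1633987, giving H' = 1.6049475.
Difference = |1.9813325 − 1.6049475| = 0.3763850, i.e. 0.376 to 3 decimal places.

0.376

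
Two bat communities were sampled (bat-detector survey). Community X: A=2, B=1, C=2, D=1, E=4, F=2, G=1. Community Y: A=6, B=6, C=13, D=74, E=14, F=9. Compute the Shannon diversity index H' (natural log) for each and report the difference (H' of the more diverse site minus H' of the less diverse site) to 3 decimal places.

0.540

Community X: N=13, proportions 0.15385, 0.07692, 0.15385, 0.07692, 0.30769, 0.15385, 0.07692, giving H' = 1.81848 (working shown to 5 dp, full precision carried).
Community Y: N=122, proportions 0.04918, 0.04918, 0.10656, 0.60656, 0.11475, 0.07377, giving H' = 1.27887.
Difference = |1.81848 − 1.27887| = 0.53961, i.e. 0.540 to 3 decimal places.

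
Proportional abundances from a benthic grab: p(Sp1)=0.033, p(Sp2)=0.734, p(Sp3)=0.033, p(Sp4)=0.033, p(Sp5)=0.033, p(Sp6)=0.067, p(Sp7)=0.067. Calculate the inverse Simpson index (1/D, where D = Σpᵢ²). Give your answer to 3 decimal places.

D = 0.033² + 0.734² + 0.033² + 0.033² + 0.033² + 0.067² + 0.067² = 0.001089 + 0.538756 + 0.001089 + 0.001089 + 0.001089 + 0.004489 + 0.004489 = 0.552090 (working shown to 6 dp, full precision carried).
So 1/D = 1.81130, i.e. 1.811 to 3 decimal places.

1.811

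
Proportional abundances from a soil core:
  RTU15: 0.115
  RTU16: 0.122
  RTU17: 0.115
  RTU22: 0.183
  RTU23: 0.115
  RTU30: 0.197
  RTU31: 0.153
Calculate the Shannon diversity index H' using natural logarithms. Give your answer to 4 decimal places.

1.9209

Each pᵢ ln pᵢ term (working shown to 6 dp, full precision carried): 0.115×(-2.162823)=-0.248725, 0.122×(-2.103734)=-0.256656, 0.115×(-2.162823)=-0.248725, 0.183×(-1.698269)=-0.310783, 0.115×(-2.162823)=-0.248725, 0.197×(-1.624552)=-0.320037, 0.153×(-1.877317)=-0.287230.
Sum = -1.920879, so H' = 1.9209.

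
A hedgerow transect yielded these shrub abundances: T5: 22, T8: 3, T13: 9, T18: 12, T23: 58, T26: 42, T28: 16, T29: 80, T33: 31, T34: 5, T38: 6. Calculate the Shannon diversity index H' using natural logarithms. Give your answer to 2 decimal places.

2.01

Total N = 22+3+9+12+58+42+16+80+31+5+6 = 284, so the proportions are 0.0775, 0.0106, 0.0317, 0.0423, 0.2042, 0.1479, 0.0563, 0.2817, 0.1092, 0.0176, 0.0211 (working shown to 4 dp, full precision carried).
Each pᵢ ln pᵢ term: 0.0775×(-2.5579)=-0.1981, 0.0106×(-4.5504)=-0.0481, 0.0317×(-3.4517)=-0.1094, 0.0423×(-3.1641)=-0.1337, 0.2042×(-1.5885)=-0.3244, 0.1479×(-1.9113)=-0.2827, 0.0563×(-2.8764)=-0.1620, 0.2817×(-1.2669)=-0.3569, 0.1092×(-2.2150)=-0.2418, 0.0176×(-4.0395)=-0.0711, 0.0211×(-3.8572)=-0.0815.
Sum = -2.0097, so H' = 2.01.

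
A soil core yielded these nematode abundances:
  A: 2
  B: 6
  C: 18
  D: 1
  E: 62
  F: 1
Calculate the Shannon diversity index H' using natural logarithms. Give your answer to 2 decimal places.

0.94

Total N = 2+6+18+1+62+1 = 90, so the proportions are 0.0222, 0.0667, 0.2, 0.0111, 0.6889, 0.0111 (working shown to 4 dp, full precision carried).
Each pᵢ ln pᵢ term: 0.0222×(-3.8067)=-0.0846, 0.0667×(-2.7081)=-0.1805, 0.2×(-1.6094)=-0.3219, 0.0111×(-4.4998)=-0.0500, 0.6889×(-0.3727)=-0.2567, 0.0111×(-4.4998)=-0.0500.
Sum = -0.9437, so H' = 0.94.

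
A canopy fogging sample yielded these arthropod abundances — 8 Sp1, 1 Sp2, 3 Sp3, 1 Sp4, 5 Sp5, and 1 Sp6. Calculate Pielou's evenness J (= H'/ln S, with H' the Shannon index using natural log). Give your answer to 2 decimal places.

0.82

Total N = 8+1+3+1+5+1 = 19, so the proportions are 0.4211, 0.0526, 0.1579, 0.0526, 0.2632, 0.0526 (working shown to 4 dp, full precision carried).
H' = −Σ pᵢ ln pᵢ = −((-0.3642) + (-0.1550) + (-0.2914) + (-0.1550) + (-0.3513) + (-0.1550)) = 1.4719.
With S = 6 species, ln S = 1.7918, so J = 1.4719/1.7918 = 0.8215, i.e. 0.82 to 2 decimal places.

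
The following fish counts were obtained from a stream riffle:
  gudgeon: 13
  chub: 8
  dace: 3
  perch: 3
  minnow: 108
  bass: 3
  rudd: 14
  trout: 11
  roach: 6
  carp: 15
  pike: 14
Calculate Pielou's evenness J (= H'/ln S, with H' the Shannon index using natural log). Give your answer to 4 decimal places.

0.6948

Total N = 13+8+3+3+108+3+14+11+6+15+14 = 198, so the proportions are 0.065657, 0.040404, 0.015152, 0.015152, 0.545455, 0.015152, 0.070707, 0.055556, 0.030303, 0.075758, 0.070707 (working shown to 6 dp, full precision carried).
H' = −Σ pᵢ ln pᵢ = −((-0.178804) + (-0.129650) + (-0.063480) + (-0.063480) + (-0.330620) + (-0.063480) + (-0.187318) + (-0.160576) + (-0.105955) + (-0.195471) + (-0.187318)) = 1.666149.
With S = 11 species, ln S = 2.397895, so J = 1.666149/2.397895 = 0.694838, i.e. 0.6948 to 4 decimal places.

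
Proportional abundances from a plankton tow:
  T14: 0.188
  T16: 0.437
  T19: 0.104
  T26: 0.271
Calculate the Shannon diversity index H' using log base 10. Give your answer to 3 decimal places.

0.549

Each pᵢ log₁₀ pᵢ term (working shown to 5 dp, full precision carried): 0.188×(-0.72584)=-0.13646, 0.437×(-0.35952)=-0.15711, 0.104×(-0.98297)=-0.10223, 0.271×(-0.56703)=-0.15367.
Sum = -0.54946, so H' = 0.549.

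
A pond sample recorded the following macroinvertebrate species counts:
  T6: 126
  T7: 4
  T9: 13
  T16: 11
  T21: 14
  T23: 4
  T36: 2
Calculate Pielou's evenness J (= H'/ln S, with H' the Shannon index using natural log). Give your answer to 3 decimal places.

Total N = 126+4+13+11+14+4+2 = 174, so the proportions are 0.72414, 0.02299, 0.07471, 0.06322, 0.08046, 0.02299, 0.01149 (working shown to 5 dp, full precision carried).
H' = −Σ pᵢ ln pᵢ = −((-0.23373) + (-0.08673) + (-0.19381) + (-0.17456) + (-0.20276) + (-0.08673) + (-0.05133)) = 1.02965.
With S = 7 species, ln S = 1.94591, so J = 1.02965/1.94591 = 0.52914, i.e. 0.529 to 3 decimal places.

0.529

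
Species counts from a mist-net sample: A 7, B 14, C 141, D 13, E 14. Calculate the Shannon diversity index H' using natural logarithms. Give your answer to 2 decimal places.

0.91

Total N = 7+14+141+13+14 = 189, so the proportions are 0.037, 0.0741, 0.746, 0.0688, 0.0741 (working shown to 4 dp, full precision carried).
Each pᵢ ln pᵢ term: 0.037×(-3.2958)=-0.1221, 0.0741×(-2.6027)=-0.1928, 0.746×(-0.2930)=-0.2186, 0.0688×(-2.6768)=-0.1841, 0.0741×(-2.6027)=-0.1928.
Sum = -0.9103, so H' = 0.91.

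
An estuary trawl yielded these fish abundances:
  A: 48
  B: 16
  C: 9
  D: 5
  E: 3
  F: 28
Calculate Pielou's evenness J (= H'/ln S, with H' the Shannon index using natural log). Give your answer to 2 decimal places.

Total N = 48+16+9+5+3+28 = 109, so the proportions are 0.4404, 0.1468, 0.0826, 0.0459, 0.0275, 0.2569 (working shown to 4 dp, full precision carried).
H' = −Σ pᵢ ln pᵢ = −((-0.3612) + (-0.2817) + (-0.2059) + (-0.1414) + (-0.0989) + (-0.3491)) = 1.4381.
With S = 6 species, ln S = 1.7918, so J = 1.4381/1.7918 = 0.8026, i.e. 0.80 to 2 decimal places.

0.80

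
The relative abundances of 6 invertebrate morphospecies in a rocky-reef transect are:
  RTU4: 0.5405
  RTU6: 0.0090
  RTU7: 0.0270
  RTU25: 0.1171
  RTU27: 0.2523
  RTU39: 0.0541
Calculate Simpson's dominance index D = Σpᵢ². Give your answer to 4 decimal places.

0.3732

D = 0.5405² + 0.009² + 0.027² + 0.1171² + 0.2523² + 0.0541² = 0.292140 + 0.000081 + 0.000729 + 0.013712 + 0.063655 + 0.002927 = 0.373245 (working shown to 6 dp, full precision carried).
To 4 decimal places, D = 0.3732.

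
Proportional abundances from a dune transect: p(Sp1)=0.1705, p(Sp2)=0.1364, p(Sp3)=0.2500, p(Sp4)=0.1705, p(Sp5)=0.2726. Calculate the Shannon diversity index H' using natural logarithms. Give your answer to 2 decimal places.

1.58

Each pᵢ ln pᵢ term (working shown to 4 dp, full precision carried): 0.1705×(-1.7690)=-0.3016, 0.1364×(-1.9922)=-0.2717, 0.25×(-1.3863)=-0.3466, 0.1705×(-1.7690)=-0.3016, 0.2726×(-1.2997)=-0.3543.
Sum = -1.5759, so H' = 1.58.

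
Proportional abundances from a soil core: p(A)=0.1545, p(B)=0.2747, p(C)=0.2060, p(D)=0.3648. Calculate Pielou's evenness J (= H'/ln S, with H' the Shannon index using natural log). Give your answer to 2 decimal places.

0.96

H' = −Σ pᵢ ln pᵢ = −((-0.2885) + (-0.3549) + (-0.3255) + (-0.3679)) = 1.3368 (working shown to 4 dp, full precision carried).
With S = 4 species, ln S = 1.3863, so J = 1.3368/1.3863 = 0.9643, i.e. 0.96 to 2 decimal places.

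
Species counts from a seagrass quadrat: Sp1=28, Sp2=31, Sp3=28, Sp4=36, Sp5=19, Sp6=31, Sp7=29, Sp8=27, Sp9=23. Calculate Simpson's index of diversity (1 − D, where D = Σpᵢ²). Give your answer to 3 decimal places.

Total N = 28+31+28+36+19+31+29+27+23 = 252, so the proportions are 0.11111, 0.12302, 0.11111, 0.14286, 0.0754, 0.12302, 0.11508, 0.10714, 0.09127 (working shown to 5 dp, full precision carried).
D = 0.11111² + 0.12302² + 0.11111² + 0.14286² + 0.0754² + 0.12302² + 0.11508² + 0.10714² + 0.09127² = 0.01235 + 0.01513 + 0.01235 + 0.02041 + 0.00568 + 0.01513 + 0.01324 + 0.01148 + 0.00833 = 0.11410.
So 1 − D = 0.88590, i.e. 0.886 to 3 decimal places.

0.886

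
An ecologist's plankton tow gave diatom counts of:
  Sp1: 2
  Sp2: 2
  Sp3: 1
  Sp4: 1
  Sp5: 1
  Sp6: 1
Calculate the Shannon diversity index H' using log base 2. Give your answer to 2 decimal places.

2.50

Total N = 2+2+1+1+1+1 = 8, so the proportions are 0.25, 0.25, 0.125, 0.125, 0.125, 0.125 (working shown to 4 dp, full precision carried).
Each pᵢ log₂ pᵢ term: 0.25×(-2.0000)=-0.5000, 0.25×(-2.0000)=-0.5000, 0.125×(-3.0000)=-0.3750, 0.125×(-3.0000)=-0.3750, 0.125×(-3.0000)=-0.3750, 0.125×(-3.0000)=-0.3750.
Sum = -2.5000, so H' = 2.50.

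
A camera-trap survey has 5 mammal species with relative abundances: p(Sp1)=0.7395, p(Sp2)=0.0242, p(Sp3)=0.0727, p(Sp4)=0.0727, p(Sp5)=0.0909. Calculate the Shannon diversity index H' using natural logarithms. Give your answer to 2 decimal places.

0.91

Each pᵢ ln pᵢ term (working shown to 4 dp, full precision carried): 0.7395×(-0.3018)=-0.2232, 0.0242×(-3.7214)=-0.0901, 0.0727×(-2.6214)=-0.1906, 0.0727×(-2.6214)=-0.1906, 0.0909×(-2.3980)=-0.2180.
Sum = -0.9124, so H' = 0.91.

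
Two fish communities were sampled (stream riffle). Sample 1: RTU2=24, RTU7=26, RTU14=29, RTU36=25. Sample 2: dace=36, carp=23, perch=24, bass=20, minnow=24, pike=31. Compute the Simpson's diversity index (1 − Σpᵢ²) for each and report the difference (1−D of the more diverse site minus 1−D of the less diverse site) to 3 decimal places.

0.078

Sample 1: N=104, proportions 0.23077, 0.25, 0.27885, 0.24038, giving 1−D = 0.74871 (working shown to 5 dp, full precision carried).
Sample 2: N=158, proportions 0.22785, 0.14557, 0.1519, 0.12658, 0.1519, 0.1962, giving 1−D = 0.82623.
Difference = |0.74871 − 0.82623| = 0.07752, i.e. 0.078 to 3 decimal places.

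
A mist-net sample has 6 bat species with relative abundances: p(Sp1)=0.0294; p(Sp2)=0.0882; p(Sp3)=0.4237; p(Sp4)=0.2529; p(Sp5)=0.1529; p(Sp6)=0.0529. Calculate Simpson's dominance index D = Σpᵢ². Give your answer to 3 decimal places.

0.278

D = 0.0294² + 0.0882² + 0.4237² + 0.2529² + 0.1529² + 0.0529² = 0.00086 + 0.00778 + 0.17952 + 0.06396 + 0.02338 + 0.00280 = 0.27830 (working shown to 5 dp, full precision carried).
To 3 decimal places, D = 0.278.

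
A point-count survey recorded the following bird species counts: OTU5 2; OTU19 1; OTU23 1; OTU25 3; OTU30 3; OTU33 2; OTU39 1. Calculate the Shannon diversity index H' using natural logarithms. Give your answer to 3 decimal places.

Total N = 2+1+1+3+3+2+1 = 13, so the proportions are 0.15385, 0.07692, 0.07692, 0.23077, 0.23077, 0.15385, 0.07692 (working shown to 5 dp, full precision carried).
Each pᵢ ln pᵢ term: 0.15385×(-1.87180)=-0.28797, 0.07692×(-2.56495)=-0.19730, 0.07692×(-2.56495)=-0.19730, 0.23077×(-1.46634)=-0.33839, 0.23077×(-1.46634)=-0.33839, 0.15385×(-1.87180)=-0.28797, 0.07692×(-2.56495)=-0.19730.
Sum = -1.84462, so H' = 1.845.

1.845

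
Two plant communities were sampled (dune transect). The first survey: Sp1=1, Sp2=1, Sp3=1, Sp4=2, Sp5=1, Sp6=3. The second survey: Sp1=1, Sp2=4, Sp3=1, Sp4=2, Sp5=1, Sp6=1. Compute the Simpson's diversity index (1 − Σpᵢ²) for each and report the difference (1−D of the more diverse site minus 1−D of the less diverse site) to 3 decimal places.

The first survey: N=9, proportions 0.11111, 0.11111, 0.11111, 0.22222, 0.11111, 0.33333, giving 1−D = 0.79012 (working shown to 5 dp, full precision carried).
The second survey: N=10, proportions 0.1, 0.4, 0.1, 0.2, 0.1, 0.1, giving 1−D = 0.76000.
Difference = |0.79012 − 0.76000| = 0.03012, i.e. 0.030 to 3 decimal places.

0.030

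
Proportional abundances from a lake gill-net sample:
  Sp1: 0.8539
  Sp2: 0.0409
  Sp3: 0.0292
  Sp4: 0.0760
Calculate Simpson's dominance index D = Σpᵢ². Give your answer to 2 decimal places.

0.74

D = 0.8539² + 0.0409² + 0.0292² + 0.076² = 0.7291 + 0.0017 + 0.0009 + 0.0058 = 0.7374 (working shown to 4 dp, full precision carried).
To 2 decimal places, D = 0.74.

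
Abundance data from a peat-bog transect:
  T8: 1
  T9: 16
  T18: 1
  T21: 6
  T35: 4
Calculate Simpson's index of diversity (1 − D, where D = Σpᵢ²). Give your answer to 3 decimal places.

Total N = 1+16+1+6+4 = 28, so the proportions are 0.03571, 0.57143, 0.03571, 0.21429, 0.14286 (working shown to 5 dp, full precision carried).
D = 0.03571² + 0.57143² + 0.03571² + 0.21429² + 0.14286² = 0.00128 + 0.32653 + 0.00128 + 0.04592 + 0.02041 = 0.39541.
So 1 − D = 0.60459, i.e. 0.605 to 3 decimal places.

0.605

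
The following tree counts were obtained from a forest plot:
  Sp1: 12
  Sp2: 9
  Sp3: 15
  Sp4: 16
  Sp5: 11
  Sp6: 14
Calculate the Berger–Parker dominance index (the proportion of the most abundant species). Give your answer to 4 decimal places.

Total N = 12+9+15+16+11+14 = 77, so the proportions are 0.155844, 0.116883, 0.194805, 0.207792, 0.142857, 0.181818 (working shown to 6 dp, full precision carried).
The largest proportion is 0.207792, i.e. d = 0.2078 to 4 decimal places.

0.2078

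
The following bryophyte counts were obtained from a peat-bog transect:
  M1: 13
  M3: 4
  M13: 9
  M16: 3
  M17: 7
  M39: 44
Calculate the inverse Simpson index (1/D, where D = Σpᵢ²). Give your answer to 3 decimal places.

2.832

Total N = 13+4+9+3+7+44 = 80, so the proportions are 0.1625, 0.05, 0.1125, 0.0375, 0.0875, 0.55 (working shown to 6 dp, full precision carried).
D = 0.1625² + 0.05² + 0.1125² + 0.0375² + 0.0875² + 0.55² = 0.026406 + 0.002500 + 0.012656 + 0.001406 + 0.007656 + 0.302500 = 0.353125.
So 1/D = 2.83186, i.e. 2.832 to 3 decimal places.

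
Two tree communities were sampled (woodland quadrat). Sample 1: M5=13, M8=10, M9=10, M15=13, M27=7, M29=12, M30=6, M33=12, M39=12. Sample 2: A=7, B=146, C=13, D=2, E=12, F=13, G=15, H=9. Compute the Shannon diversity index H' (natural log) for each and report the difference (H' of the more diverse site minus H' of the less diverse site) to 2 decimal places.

0.93

Sample 1: N=95, proportions 0.1368421, 0.1052632, 0.1052632, 0.1368421, 0.0736842, 0.1263158, 0.0631579, 0.1263158, 0.1263158, giving H' = 2.1689406 (working shown to 7 dp, full precision carried).
Sample 2: N=217, proportions 0.0322581, 0.6728111, 0.0599078, 0.0092166, 0.0552995, 0.0599078, 0.0691244, 0.0414747, giving H' = 1.2346551.
Difference = |2.1689406 − 1.2346551| = 0.9342855, i.e. 0.93 to 2 decimal places.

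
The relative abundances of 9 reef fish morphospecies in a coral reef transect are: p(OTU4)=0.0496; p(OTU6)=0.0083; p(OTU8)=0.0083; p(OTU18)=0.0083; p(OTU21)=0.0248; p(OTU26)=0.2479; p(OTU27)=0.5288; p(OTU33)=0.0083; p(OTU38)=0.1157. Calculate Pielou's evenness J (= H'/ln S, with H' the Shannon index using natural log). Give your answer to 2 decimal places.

0.61

H' = −Σ pᵢ ln pᵢ = −((-0.1490) + (-0.0398) + (-0.0398) + (-0.0398) + (-0.0917) + (-0.3458) + (-0.3369) + (-0.0398) + (-0.2495)) = 1.3320 (working shown to 4 dp, full precision carried).
With S = 9 species, ln S = 2.1972, so J = 1.3320/2.1972 = 0.6062, i.e. 0.61 to 2 decimal places.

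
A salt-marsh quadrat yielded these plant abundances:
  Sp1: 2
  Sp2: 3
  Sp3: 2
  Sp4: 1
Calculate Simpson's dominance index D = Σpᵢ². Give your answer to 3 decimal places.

Total N = 2+3+2+1 = 8, so the proportions are 0.25, 0.375, 0.25, 0.125 (working shown to 5 dp, full precision carried).
D = 0.25² + 0.375² + 0.25² + 0.125² = 0.06250 + 0.14062 + 0.06250 + 0.01562 = 0.28125.
To 3 decimal places, D = 0.281.

0.281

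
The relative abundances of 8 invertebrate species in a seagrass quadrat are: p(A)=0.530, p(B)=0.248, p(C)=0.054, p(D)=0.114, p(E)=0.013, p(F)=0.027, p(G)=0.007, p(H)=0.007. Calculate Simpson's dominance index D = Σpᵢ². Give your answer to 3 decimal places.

0.359

D = 0.53² + 0.248² + 0.054² + 0.114² + 0.013² + 0.027² + 0.007² + 0.007² = 0.28090 + 0.06150 + 0.00292 + 0.01300 + 0.00017 + 0.00073 + 0.00005 + 0.00005 = 0.35931 (working shown to 5 dp, full precision carried).
To 3 decimal places, D = 0.359.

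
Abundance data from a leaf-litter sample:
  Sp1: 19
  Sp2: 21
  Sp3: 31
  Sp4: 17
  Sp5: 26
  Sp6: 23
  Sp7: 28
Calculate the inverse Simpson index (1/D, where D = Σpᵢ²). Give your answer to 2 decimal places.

Total N = 19+21+31+17+26+23+28 = 165, so the proportions are 0.115152, 0.127273, 0.187879, 0.10303, 0.157576, 0.139394, 0.169697 (working shown to 6 dp, full precision carried).
D = 0.115152² + 0.127273² + 0.187879² + 0.10303² + 0.157576² + 0.139394² + 0.169697² = 0.013260 + 0.016198 + 0.035298 + 0.010615 + 0.024830 + 0.019431 + 0.028797 = 0.148430.
So 1/D = 6.7372, i.e. 6.74 to 2 decimal places.

6.74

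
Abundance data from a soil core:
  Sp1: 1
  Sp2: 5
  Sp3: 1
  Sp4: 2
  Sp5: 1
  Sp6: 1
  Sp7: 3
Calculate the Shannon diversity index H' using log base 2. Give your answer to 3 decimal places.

2.496

Total N = 1+5+1+2+1+1+3 = 14, so the proportions are 0.07143, 0.35714, 0.07143, 0.14286, 0.07143, 0.07143, 0.21429 (working shown to 5 dp, full precision carried).
Each pᵢ log₂ pᵢ term: 0.07143×(-3.80735)=-0.27195, 0.35714×(-1.48543)=-0.53051, 0.07143×(-3.80735)=-0.27195, 0.14286×(-2.80735)=-0.40105, 0.07143×(-3.80735)=-0.27195, 0.07143×(-3.80735)=-0.27195, 0.21429×(-2.22239)=-0.47623.
Sum = -2.49560, so H' = 2.496.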